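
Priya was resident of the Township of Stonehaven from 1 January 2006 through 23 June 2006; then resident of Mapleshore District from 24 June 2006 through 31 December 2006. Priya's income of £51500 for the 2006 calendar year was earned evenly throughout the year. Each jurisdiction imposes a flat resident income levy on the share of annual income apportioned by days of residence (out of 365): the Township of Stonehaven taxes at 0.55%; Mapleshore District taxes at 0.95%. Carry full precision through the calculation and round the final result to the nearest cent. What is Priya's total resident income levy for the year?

The Township of Stonehaven, 1 January – 23 June 2006: 174 days → £51500 × 0.55% × 174/365 = £135.0288
Mapleshore District, 24 June – 31 December 2006: 191 days → £51500 × 0.95% × 191/365 = £256.0185
Total = £391.0473

£391.05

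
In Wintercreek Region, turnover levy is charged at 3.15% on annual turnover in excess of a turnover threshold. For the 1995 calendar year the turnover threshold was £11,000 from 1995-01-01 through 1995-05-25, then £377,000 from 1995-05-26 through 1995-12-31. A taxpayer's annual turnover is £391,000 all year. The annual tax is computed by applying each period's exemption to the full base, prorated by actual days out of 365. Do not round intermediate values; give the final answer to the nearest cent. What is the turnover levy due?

£5,021.01

1995-01-01 to 1995-05-25: 145 days, exemption £11,000 → (£391,000 − £11,000) × 3.15% × 145/365 = £4,755.2055
1995-05-26 to 1995-12-31: 220 days, exemption £377,000 → (£391,000 − £377,000) × 3.15% × 220/365 = £265.8082
Total = £5,021.0137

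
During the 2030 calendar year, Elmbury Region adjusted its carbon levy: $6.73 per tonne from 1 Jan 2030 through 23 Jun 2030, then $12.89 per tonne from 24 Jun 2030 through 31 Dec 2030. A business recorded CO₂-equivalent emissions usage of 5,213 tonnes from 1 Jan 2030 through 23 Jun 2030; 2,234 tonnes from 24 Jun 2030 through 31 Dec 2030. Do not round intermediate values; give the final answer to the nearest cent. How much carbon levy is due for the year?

1 Jan – 23 Jun 2030: 5,213 tonnes at $6.73/tonne → $35083.49
24 Jun – 31 Dec 2030: 2,234 tonnes at $12.89/tonne → $28796.26

$63879.75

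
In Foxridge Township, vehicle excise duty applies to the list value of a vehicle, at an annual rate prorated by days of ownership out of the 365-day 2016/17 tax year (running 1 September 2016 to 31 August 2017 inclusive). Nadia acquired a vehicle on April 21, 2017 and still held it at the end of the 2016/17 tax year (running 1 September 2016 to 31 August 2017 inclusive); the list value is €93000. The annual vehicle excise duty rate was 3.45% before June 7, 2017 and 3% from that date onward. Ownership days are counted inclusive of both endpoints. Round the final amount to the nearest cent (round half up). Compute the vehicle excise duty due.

April 21 – June 6, 2017: 47 days at 3.45% → €93000 × 3.45% × 47/365 = €413.1493
June 7 – August 31, 2017: 86 days at 3% → €93000 × 3% × 86/365 = €657.3699
Total = €1070.5192

€1070.52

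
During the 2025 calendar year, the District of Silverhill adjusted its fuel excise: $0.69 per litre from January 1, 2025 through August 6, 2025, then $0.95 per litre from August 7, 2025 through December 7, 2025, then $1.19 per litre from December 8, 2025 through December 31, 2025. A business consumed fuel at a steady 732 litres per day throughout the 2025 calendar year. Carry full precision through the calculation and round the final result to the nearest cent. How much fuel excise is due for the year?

January 1 – August 6, 2025: 218 days × 732 litres/day = 159,576 litres at $0.69/litre → $110,107.44
August 7 – December 7, 2025: 123 days × 732 litres/day = 90,036 litres at $0.95/litre → $85,534.20
December 8 – December 31, 2025: 24 days × 732 litres/day = 17,568 litres at $1.19/litre → $20,905.92

$216,547.56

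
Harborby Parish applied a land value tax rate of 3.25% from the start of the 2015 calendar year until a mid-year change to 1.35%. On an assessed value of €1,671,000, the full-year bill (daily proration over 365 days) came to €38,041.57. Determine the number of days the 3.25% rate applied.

178 days

Let d = days at the first rate; then 365 − d days at the second rate.
€1,671,000 × [3.25%·d + 1.35%·(365−d)] / 365 = €38,041.57
Solving gives d = 178, so the new rate took effect on 28 Jun 2015.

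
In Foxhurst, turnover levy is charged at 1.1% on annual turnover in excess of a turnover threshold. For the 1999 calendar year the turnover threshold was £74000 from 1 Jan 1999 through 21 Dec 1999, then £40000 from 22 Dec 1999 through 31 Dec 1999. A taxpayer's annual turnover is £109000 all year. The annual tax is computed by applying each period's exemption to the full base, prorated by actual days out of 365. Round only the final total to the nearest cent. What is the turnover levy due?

1 Jan – 21 Dec 1999: 355 days, exemption £74000 → (£109000 − £74000) × 1.1% × 355/365 = £374.4521
22 Dec – 31 Dec 1999: 10 days, exemption £40000 → (£109000 − £40000) × 1.1% × 10/365 = £20.7945
Total = £395.2466

£395.25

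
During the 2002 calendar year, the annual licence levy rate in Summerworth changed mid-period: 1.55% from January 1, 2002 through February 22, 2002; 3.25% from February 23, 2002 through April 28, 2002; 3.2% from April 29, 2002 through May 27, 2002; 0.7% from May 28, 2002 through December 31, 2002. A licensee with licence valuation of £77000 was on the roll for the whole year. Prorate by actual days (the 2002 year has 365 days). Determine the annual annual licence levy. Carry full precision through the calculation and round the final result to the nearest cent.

January 1 – February 22, 2002: 53 days at 1.55% → £77000 × 1.55% × 53/365 = £173.3027
February 23 – April 28, 2002: 65 days at 3.25% → £77000 × 3.25% × 65/365 = £445.6507
April 29 – May 27, 2002: 29 days at 3.2% → £77000 × 3.2% × 29/365 = £195.7699
May 28 – December 31, 2002: 218 days at 0.7% → £77000 × 0.7% × 218/365 = £321.9233
Total = £1136.6466

£1136.65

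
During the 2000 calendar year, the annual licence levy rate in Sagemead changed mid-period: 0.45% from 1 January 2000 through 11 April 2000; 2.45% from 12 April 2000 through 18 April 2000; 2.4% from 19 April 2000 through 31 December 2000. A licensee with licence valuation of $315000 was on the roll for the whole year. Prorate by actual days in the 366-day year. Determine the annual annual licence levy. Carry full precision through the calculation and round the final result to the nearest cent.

1 January – 11 April 2000: 102 days at 0.45% → $315000 × 0.45% × 102/366 = $395.0410
12 April – 18 April 2000: 7 days at 2.45% → $315000 × 2.45% × 7/366 = $147.6025
19 April – 31 December 2000: 257 days at 2.4% → $315000 × 2.4% × 257/366 = $5308.5246
Total = $5851.1680

$5851.17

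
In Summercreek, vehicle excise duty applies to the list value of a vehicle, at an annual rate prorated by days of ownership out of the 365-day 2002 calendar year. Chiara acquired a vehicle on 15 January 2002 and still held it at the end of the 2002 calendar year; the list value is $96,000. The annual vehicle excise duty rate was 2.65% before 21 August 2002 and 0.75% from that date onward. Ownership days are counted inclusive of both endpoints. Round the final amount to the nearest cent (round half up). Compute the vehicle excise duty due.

15 January – 20 August 2002: 218 days at 2.65% → $96,000 × 2.65% × 218/365 = $1,519.4301
21 August – 31 December 2002: 133 days at 0.75% → $96,000 × 0.75% × 133/365 = $262.3562
Total = $1,781.7863

$1,781.79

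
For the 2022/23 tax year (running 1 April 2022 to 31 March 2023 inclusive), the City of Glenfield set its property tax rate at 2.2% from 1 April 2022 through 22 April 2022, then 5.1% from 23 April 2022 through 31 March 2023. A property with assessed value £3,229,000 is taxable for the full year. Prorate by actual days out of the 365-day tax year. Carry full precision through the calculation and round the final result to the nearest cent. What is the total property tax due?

1 April – 22 April 2022: 22 days at 2.2% → £3,229,000 × 2.2% × 22/365 = £4,281.7425
23 April 2022 – 31 March 2023: 343 days at 5.1% → £3,229,000 × 5.1% × 343/365 = £154,753.1425
Total = £159,034.8849

£159,034.88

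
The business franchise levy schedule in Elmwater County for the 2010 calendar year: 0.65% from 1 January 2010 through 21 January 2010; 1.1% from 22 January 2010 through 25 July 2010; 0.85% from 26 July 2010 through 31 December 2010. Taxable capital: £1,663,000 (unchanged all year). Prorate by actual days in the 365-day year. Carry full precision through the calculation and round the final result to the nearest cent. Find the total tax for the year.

£16,051.37

1 January – 21 January 2010: 21 days at 0.65% → £1,663,000 × 0.65% × 21/365 = £621.9164
22 January – 25 July 2010: 185 days at 1.1% → £1,663,000 × 1.1% × 185/365 = £9,271.7945
26 July – 31 December 2010: 159 days at 0.85% → £1,663,000 × 0.85% × 159/365 = £6,157.6562
Total = £16,051.3671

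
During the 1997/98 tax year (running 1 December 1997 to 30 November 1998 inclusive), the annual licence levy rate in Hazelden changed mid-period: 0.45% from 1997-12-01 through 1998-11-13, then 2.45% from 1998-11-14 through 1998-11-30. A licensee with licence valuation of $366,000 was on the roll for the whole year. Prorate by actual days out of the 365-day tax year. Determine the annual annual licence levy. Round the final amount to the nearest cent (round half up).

1997-12-01 to 1998-11-13: 348 days at 0.45% → $366,000 × 0.45% × 348/365 = $1,570.2904
1998-11-14 to 1998-11-30: 17 days at 2.45% → $366,000 × 2.45% × 17/365 = $417.6411
Total = $1,987.9315

$1,987.93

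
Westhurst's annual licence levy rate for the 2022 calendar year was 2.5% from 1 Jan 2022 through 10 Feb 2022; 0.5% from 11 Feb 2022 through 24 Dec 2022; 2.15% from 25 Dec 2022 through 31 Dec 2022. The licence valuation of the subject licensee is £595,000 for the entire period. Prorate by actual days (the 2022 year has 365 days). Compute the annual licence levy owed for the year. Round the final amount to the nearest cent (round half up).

1 Jan – 10 Feb 2022: 41 days at 2.5% → £595,000 × 2.5% × 41/365 = £1,670.8904
11 Feb – 24 Dec 2022: 317 days at 0.5% → £595,000 × 0.5% × 317/365 = £2,583.7671
25 Dec – 31 Dec 2022: 7 days at 2.15% → £595,000 × 2.15% × 7/365 = £245.3356
Total = £4,499.9932

£4,499.99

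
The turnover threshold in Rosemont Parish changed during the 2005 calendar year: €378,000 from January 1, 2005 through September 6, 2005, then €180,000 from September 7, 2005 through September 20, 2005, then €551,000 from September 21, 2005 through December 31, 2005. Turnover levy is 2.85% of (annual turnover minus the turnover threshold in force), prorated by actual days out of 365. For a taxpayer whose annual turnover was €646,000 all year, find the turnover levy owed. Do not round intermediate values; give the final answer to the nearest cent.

€6,476.61

January 1 – September 6, 2005: 249 days, exemption €378,000 → (€646,000 − €378,000) × 2.85% × 249/365 = €5,210.5808
September 7 – September 20, 2005: 14 days, exemption €180,000 → (€646,000 − €180,000) × 2.85% × 14/365 = €509.4082
September 21 – December 31, 2005: 102 days, exemption €551,000 → (€646,000 − €551,000) × 2.85% × 102/365 = €756.6164
Total = €6,476.6055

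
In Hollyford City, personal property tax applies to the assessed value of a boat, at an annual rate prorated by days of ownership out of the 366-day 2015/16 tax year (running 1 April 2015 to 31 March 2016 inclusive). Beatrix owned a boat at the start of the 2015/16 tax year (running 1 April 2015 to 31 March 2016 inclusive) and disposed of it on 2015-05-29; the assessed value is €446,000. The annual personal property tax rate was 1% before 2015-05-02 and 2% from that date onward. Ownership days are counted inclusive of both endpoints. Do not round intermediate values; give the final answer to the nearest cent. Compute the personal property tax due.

2015-04-01 to 2015-05-01: 31 days at 1% → €446,000 × 1% × 31/366 = €377.7596
2015-05-02 to 2015-05-29: 28 days at 2% → €446,000 × 2% × 28/366 = €682.4044
Total = €1,060.1639

€1,060.16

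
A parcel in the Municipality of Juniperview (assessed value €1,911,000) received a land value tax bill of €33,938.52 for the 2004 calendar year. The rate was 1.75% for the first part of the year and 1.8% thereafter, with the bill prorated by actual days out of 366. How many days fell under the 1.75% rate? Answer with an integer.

176 days

Let d = days at the first rate; then 366 − d days at the second rate.
€1,911,000 × [1.75%·d + 1.8%·(366−d)] / 366 = €33,938.52
Solving gives d = 176, so the new rate took effect on June 25, 2004.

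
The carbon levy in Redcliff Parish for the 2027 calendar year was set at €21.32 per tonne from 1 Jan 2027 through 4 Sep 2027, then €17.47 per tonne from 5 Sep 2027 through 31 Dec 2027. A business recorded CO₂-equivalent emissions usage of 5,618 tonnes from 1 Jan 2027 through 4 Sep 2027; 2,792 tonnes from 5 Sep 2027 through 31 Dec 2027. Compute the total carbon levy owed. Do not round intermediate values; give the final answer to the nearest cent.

€168,552.00

1 Jan – 4 Sep 2027: 5,618 tonnes at €21.32/tonne → €119,775.76
5 Sep – 31 Dec 2027: 2,792 tonnes at €17.47/tonne → €48,776.24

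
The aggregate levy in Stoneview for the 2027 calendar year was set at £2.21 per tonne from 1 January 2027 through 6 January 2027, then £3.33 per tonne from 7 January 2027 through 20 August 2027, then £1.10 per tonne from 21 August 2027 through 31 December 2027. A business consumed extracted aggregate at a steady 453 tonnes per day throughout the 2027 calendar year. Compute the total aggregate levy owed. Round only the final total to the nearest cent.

1 January – 6 January 2027: 6 days × 453 tonnes/day = 2,718 tonnes at £2.21/tonne → £6006.78
7 January – 20 August 2027: 226 days × 453 tonnes/day = 102,378 tonnes at £3.33/tonne → £340918.74
21 August – 31 December 2027: 133 days × 453 tonnes/day = 60,249 tonnes at £1.10/tonne → £66273.90

£413199.42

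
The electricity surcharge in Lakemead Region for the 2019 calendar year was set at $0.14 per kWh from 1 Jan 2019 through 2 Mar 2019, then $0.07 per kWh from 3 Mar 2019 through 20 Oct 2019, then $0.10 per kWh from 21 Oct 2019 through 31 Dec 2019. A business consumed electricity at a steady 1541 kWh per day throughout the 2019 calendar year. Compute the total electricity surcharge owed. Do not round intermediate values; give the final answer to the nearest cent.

1 Jan – 2 Mar 2019: 61 days × 1541 kWh/day = 94,001 kWh at $0.14/kWh → $13160.14
3 Mar – 20 Oct 2019: 232 days × 1541 kWh/day = 357,512 kWh at $0.07/kWh → $25025.84
21 Oct – 31 Dec 2019: 72 days × 1541 kWh/day = 110,952 kWh at $0.10/kWh → $11095.20

$49281.18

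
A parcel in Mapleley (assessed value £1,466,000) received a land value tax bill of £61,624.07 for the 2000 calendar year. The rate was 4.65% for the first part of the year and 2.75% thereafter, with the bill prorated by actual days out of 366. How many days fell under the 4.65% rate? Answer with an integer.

280 days

Let d = days at the first rate; then 366 − d days at the second rate.
£1,466,000 × [4.65%·d + 2.75%·(366−d)] / 366 = £61,624.07
Solving gives d = 280, so the new rate took effect on 7 October 2000.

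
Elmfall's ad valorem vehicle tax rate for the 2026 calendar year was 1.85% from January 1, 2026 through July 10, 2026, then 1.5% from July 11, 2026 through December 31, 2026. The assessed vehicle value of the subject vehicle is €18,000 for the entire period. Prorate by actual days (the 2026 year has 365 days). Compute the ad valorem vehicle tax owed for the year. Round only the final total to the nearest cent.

€302.97

January 1 – July 10, 2026: 191 days at 1.85% → €18,000 × 1.85% × 191/365 = €174.2548
July 11 – December 31, 2026: 174 days at 1.5% → €18,000 × 1.5% × 174/365 = €128.7123
Total = €302.9671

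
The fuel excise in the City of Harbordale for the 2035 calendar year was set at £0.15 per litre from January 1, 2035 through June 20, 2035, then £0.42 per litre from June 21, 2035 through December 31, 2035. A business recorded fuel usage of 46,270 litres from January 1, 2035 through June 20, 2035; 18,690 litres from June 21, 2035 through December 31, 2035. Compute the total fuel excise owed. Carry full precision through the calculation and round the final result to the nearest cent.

£14790.30

January 1 – June 20, 2035: 46,270 litres at £0.15/litre → £6940.50
June 21 – December 31, 2035: 18,690 litres at £0.42/litre → £7849.80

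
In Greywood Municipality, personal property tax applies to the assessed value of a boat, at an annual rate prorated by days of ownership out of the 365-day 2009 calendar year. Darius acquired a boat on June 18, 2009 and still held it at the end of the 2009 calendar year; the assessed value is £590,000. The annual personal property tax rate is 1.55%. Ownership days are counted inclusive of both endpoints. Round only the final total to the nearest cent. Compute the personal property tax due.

Days held (June 18 – December 31, 2009): 197 out of 365
Tax = £590,000 × 1.55% × 197/365 = £4,935.7945

£4,935.79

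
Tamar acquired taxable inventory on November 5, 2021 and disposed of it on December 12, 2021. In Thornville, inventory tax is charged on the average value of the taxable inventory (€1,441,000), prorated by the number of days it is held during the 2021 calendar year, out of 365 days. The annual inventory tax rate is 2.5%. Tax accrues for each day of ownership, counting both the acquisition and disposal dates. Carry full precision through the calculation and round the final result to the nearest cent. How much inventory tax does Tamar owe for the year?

Days held (November 5 – December 12, 2021): 38 out of 365
Tax = €1,441,000 × 2.5% × 38/365 = €3,750.5479

€3,750.55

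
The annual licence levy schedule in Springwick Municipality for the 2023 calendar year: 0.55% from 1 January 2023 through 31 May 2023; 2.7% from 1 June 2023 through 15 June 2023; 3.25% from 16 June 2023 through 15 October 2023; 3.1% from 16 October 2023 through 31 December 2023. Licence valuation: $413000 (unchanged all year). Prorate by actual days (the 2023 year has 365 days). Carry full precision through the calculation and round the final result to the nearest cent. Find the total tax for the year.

$8585.31

1 January – 31 May 2023: 151 days at 0.55% → $413000 × 0.55% × 151/365 = $939.7164
1 June – 15 June 2023: 15 days at 2.7% → $413000 × 2.7% × 15/365 = $458.2603
16 June – 15 October 2023: 122 days at 3.25% → $413000 × 3.25% × 122/365 = $4486.4247
16 October – 31 December 2023: 77 days at 3.1% → $413000 × 3.1% × 77/365 = $2700.9068
Total = $8585.3082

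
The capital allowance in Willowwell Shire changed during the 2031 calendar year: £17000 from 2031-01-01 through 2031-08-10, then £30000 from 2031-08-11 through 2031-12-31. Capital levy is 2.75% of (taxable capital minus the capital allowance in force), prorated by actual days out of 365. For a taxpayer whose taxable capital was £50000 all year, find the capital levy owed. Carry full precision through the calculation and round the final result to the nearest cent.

£767.44

2031-01-01 to 2031-08-10: 222 days, exemption £17000 → (£50000 − £17000) × 2.75% × 222/365 = £551.9589
2031-08-11 to 2031-12-31: 143 days, exemption £30000 → (£50000 − £30000) × 2.75% × 143/365 = £215.4795
Total = £767.4384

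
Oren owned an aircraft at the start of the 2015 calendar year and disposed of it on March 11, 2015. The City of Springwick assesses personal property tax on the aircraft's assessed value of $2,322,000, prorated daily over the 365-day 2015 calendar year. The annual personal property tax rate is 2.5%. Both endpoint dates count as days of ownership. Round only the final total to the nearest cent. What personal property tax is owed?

$11,132.88

Days held (January 1 – March 11, 2015): 70 out of 365
Tax = $2,322,000 × 2.5% × 70/365 = $11,132.8767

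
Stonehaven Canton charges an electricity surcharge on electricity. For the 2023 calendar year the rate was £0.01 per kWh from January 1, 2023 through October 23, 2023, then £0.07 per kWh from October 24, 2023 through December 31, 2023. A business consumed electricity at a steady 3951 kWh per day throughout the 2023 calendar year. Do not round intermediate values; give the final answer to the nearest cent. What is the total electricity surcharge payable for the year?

January 1 – October 23, 2023: 296 days × 3951 kWh/day = 1,169,496 kWh at £0.01/kWh → £11,694.96
October 24 – December 31, 2023: 69 days × 3951 kWh/day = 272,619 kWh at £0.07/kWh → £19,083.33

£30,778.29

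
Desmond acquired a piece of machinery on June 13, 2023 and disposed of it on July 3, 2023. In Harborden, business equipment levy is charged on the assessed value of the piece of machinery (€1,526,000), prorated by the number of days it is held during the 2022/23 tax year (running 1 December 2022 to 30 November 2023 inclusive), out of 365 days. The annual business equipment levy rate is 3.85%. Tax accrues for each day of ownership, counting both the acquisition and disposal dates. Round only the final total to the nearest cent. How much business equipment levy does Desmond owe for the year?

Days held (June 13 – July 3, 2023): 21 out of 365
Tax = €1,526,000 × 3.85% × 21/365 = €3,380.1945

€3,380.19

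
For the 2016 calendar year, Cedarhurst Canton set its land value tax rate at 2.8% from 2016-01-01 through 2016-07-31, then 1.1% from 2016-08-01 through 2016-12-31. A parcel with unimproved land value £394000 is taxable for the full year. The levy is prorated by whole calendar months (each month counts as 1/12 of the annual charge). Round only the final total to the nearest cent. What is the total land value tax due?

£8241.17

2016-01-01 to 2016-07-31: 7 months at 2.8% → £394000 × 2.8% × 7/12 = £6435.3333
2016-08-01 to 2016-12-31: 5 months at 1.1% → £394000 × 1.1% × 5/12 = £1805.8333
Total = £8241.1667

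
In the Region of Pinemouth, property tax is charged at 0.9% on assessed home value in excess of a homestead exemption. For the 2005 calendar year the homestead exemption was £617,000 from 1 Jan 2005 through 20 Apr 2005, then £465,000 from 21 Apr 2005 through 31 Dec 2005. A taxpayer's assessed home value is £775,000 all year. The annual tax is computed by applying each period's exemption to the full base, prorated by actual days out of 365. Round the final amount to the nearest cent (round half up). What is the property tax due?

1 Jan – 20 Apr 2005: 110 days, exemption £617,000 → (£775,000 − £617,000) × 0.9% × 110/365 = £428.5479
21 Apr – 31 Dec 2005: 255 days, exemption £465,000 → (£775,000 − £465,000) × 0.9% × 255/365 = £1,949.1781
Total = £2,377.7260

£2,377.73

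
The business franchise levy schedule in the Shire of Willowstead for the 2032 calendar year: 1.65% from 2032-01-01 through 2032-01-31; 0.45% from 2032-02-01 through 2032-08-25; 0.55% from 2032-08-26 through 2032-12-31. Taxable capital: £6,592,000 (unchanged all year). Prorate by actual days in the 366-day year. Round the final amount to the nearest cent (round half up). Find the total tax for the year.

2032-01-01 to 2032-01-31: 31 days at 1.65% → £6,592,000 × 1.65% × 31/366 = £9,212.5902
2032-02-01 to 2032-08-25: 207 days at 0.45% → £6,592,000 × 0.45% × 207/366 = £16,777.1803
2032-08-26 to 2032-12-31: 128 days at 0.55% → £6,592,000 × 0.55% × 128/366 = £12,679.6940
Total = £38,669.4645

£38,669.46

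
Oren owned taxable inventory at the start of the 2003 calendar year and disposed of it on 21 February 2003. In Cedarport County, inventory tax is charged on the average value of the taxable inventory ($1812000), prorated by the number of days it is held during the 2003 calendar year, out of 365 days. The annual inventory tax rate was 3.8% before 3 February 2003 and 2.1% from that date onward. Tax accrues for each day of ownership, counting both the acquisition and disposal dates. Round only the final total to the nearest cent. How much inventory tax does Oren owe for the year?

$8206.13

1 January – 2 February 2003: 33 days at 3.8% → $1812000 × 3.8% × 33/365 = $6225.3370
3 February – 21 February 2003: 19 days at 2.1% → $1812000 × 2.1% × 19/365 = $1980.7890
Total = $8206.1260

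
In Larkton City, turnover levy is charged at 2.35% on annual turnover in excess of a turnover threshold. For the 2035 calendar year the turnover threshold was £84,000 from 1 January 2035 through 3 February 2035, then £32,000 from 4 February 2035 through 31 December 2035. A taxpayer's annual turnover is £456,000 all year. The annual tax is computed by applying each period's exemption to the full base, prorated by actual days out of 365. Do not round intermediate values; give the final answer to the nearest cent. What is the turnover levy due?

£9,850.17

1 January – 3 February 2035: 34 days, exemption £84,000 → (£456,000 − £84,000) × 2.35% × 34/365 = £814.3233
4 February – 31 December 2035: 331 days, exemption £32,000 → (£456,000 − £32,000) × 2.35% × 331/365 = £9,035.8466
Total = £9,850.1699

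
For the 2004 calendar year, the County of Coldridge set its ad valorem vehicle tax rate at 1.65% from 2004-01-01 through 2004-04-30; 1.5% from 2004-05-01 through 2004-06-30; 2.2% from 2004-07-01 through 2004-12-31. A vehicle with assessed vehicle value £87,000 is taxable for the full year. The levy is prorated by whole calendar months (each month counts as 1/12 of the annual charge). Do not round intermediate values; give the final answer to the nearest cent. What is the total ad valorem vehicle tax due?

2004-01-01 to 2004-04-30: 4 months at 1.65% → £87,000 × 1.65% × 4/12 = £478.5000
2004-05-01 to 2004-06-30: 2 months at 1.5% → £87,000 × 1.5% × 2/12 = £217.5000
2004-07-01 to 2004-12-31: 6 months at 2.2% → £87,000 × 2.2% × 6/12 = £957.0000
Total = £1,653.0000

£1,653.00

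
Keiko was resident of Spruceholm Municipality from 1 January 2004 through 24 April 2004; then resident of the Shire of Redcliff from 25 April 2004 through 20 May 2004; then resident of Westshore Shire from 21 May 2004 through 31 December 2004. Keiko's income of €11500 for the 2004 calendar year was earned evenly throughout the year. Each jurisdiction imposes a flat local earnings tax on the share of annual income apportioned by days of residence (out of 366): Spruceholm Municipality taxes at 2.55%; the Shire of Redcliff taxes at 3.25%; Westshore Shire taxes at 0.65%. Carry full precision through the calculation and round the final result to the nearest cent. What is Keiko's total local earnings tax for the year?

€164.64

Spruceholm Municipality, 1 January – 24 April 2004: 115 days → €11500 × 2.55% × 115/366 = €92.1414
The Shire of Redcliff, 25 April – 20 May 2004: 26 days → €11500 × 3.25% × 26/366 = €26.5505
Westshore Shire, 21 May – 31 December 2004: 225 days → €11500 × 0.65% × 225/366 = €45.9529
Total = €164.6448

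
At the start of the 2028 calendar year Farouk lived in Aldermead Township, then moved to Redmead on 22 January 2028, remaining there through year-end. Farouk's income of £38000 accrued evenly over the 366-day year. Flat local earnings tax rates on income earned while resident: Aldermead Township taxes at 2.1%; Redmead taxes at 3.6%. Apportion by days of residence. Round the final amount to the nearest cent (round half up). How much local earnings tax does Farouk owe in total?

£1335.30

Aldermead Township, 1 January – 21 January 2028: 21 days → £38000 × 2.1% × 21/366 = £45.7869
Redmead, 22 January – 31 December 2028: 345 days → £38000 × 3.6% × 345/366 = £1289.5082
Total = £1335.2951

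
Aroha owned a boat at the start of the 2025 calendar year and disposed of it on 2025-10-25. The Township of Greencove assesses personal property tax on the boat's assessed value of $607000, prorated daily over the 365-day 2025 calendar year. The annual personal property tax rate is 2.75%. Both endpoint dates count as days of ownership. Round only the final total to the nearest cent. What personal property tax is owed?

$13628.40

Days held (2025-01-01 to 2025-10-25): 298 out of 365
Tax = $607000 × 2.75% × 298/365 = $13628.3973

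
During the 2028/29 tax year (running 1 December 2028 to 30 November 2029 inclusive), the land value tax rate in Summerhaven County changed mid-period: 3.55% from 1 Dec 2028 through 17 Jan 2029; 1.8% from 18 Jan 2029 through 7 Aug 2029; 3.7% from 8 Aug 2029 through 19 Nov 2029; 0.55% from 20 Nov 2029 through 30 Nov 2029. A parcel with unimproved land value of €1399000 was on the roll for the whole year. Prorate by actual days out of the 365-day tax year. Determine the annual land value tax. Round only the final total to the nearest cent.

1 Dec 2028 – 17 Jan 2029: 48 days at 3.55% → €1399000 × 3.55% × 48/365 = €6531.2219
18 Jan – 7 Aug 2029: 202 days at 1.8% → €1399000 × 1.8% × 202/365 = €13936.3397
8 Aug – 19 Nov 2029: 104 days at 3.7% → €1399000 × 3.7% × 104/365 = €14748.9096
20 Nov – 30 Nov 2029: 11 days at 0.55% → €1399000 × 0.55% × 11/365 = €231.8890
Total = €35448.3603

€35448.36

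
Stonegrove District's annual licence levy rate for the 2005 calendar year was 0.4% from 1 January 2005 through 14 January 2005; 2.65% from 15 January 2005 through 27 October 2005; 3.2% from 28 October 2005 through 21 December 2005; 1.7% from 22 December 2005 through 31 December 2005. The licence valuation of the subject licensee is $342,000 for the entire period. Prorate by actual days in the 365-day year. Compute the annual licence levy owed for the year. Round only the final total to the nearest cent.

$8,962.27

1 January – 14 January 2005: 14 days at 0.4% → $342,000 × 0.4% × 14/365 = $52.4712
15 January – 27 October 2005: 286 days at 2.65% → $342,000 × 2.65% × 286/365 = $7,101.4192
28 October – 21 December 2005: 55 days at 3.2% → $342,000 × 3.2% × 55/365 = $1,649.0959
22 December – 31 December 2005: 10 days at 1.7% → $342,000 × 1.7% × 10/365 = $159.2877
Total = $8,962.2740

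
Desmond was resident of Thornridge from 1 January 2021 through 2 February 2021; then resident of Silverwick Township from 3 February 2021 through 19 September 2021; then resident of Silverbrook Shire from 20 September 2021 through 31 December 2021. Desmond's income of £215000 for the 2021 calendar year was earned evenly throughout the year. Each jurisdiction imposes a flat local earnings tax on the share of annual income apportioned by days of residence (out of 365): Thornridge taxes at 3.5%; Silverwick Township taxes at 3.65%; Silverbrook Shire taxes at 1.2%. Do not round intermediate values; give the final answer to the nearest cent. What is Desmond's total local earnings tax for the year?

£6331.90

Thornridge, 1 January – 2 February 2021: 33 days → £215000 × 3.5% × 33/365 = £680.3425
Silverwick Township, 3 February – 19 September 2021: 229 days → £215000 × 3.65% × 229/365 = £4923.5000
Silverbrook Shire, 20 September – 31 December 2021: 103 days → £215000 × 1.2% × 103/365 = £728.0548
Total = £6331.8973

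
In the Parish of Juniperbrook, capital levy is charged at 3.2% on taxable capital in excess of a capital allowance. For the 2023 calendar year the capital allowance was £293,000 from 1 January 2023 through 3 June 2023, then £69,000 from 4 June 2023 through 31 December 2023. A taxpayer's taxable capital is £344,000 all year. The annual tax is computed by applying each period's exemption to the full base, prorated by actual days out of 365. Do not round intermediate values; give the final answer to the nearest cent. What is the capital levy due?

1 January – 3 June 2023: 154 days, exemption £293,000 → (£344,000 − £293,000) × 3.2% × 154/365 = £688.5699
4 June – 31 December 2023: 211 days, exemption £69,000 → (£344,000 − £69,000) × 3.2% × 211/365 = £5,087.1233
Total = £5,775.6932

£5,775.69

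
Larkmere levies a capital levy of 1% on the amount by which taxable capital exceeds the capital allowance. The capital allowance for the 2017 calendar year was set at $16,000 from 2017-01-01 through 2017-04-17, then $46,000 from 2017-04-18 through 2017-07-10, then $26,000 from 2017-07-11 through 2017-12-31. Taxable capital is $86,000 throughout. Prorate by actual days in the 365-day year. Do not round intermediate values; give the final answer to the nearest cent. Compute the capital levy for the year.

2017-01-01 to 2017-04-17: 107 days, exemption $16,000 → ($86,000 − $16,000) × 1% × 107/365 = $205.2055
2017-04-18 to 2017-07-10: 84 days, exemption $46,000 → ($86,000 − $46,000) × 1% × 84/365 = $92.0548
2017-07-11 to 2017-12-31: 174 days, exemption $26,000 → ($86,000 − $26,000) × 1% × 174/365 = $286.0274
Total = $583.2877

$583.29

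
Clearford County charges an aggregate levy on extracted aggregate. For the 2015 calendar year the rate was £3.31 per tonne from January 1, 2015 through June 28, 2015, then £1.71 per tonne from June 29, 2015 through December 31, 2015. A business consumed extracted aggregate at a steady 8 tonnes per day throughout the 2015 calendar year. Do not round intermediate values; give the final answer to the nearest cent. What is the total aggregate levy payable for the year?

January 1 – June 28, 2015: 179 days × 8 tonnes/day = 1,432 tonnes at £3.31/tonne → £4739.92
June 29 – December 31, 2015: 186 days × 8 tonnes/day = 1,488 tonnes at £1.71/tonne → £2544.48

£7284.40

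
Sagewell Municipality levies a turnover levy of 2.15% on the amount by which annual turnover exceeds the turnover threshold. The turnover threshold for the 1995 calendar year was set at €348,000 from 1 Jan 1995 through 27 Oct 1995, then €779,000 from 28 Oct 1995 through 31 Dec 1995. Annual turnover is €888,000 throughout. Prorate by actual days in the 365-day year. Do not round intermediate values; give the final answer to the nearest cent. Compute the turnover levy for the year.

1 Jan – 27 Oct 1995: 300 days, exemption €348,000 → (€888,000 − €348,000) × 2.15% × 300/365 = €9,542.4658
28 Oct – 31 Dec 1995: 65 days, exemption €779,000 → (€888,000 − €779,000) × 2.15% × 65/365 = €417.3356
Total = €9,959.8014

€9,959.80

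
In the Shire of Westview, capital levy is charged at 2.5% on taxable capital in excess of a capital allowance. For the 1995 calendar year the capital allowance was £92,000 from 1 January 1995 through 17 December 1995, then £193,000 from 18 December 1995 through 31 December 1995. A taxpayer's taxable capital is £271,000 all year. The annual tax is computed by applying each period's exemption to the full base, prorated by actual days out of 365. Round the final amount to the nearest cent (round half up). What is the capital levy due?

£4,378.15

1 January – 17 December 1995: 351 days, exemption £92,000 → (£271,000 − £92,000) × 2.5% × 351/365 = £4,303.3562
18 December – 31 December 1995: 14 days, exemption £193,000 → (£271,000 − £193,000) × 2.5% × 14/365 = £74.7945
Total = £4,378.1507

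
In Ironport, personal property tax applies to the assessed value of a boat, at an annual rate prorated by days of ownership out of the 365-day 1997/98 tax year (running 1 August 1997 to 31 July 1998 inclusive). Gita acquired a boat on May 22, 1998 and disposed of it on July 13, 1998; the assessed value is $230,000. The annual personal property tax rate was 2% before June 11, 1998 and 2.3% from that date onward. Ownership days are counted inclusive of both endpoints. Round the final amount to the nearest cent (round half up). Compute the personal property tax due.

$730.33

May 22 – June 10, 1998: 20 days at 2% → $230,000 × 2% × 20/365 = $252.0548
June 11 – July 13, 1998: 33 days at 2.3% → $230,000 × 2.3% × 33/365 = $478.2740
Total = $730.3288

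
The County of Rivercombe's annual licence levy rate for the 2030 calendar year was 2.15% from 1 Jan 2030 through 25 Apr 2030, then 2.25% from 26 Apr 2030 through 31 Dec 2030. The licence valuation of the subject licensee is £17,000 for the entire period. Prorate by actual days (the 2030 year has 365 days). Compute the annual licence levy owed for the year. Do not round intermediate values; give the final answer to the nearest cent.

£377.14

1 Jan – 25 Apr 2030: 115 days at 2.15% → £17,000 × 2.15% × 115/365 = £115.1575
26 Apr – 31 Dec 2030: 250 days at 2.25% → £17,000 × 2.25% × 250/365 = £261.9863
Total = £377.1438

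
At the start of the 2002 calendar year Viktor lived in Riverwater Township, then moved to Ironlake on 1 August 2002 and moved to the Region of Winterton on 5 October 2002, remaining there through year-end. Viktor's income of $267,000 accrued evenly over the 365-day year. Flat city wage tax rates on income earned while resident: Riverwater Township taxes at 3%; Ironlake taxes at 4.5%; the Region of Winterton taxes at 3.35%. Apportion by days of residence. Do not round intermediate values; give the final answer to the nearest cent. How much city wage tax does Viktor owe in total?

Riverwater Township, 1 January – 31 July 2002: 212 days → $267,000 × 3% × 212/365 = $4,652.3836
Ironlake, 1 August – 4 October 2002: 65 days → $267,000 × 4.5% × 65/365 = $2,139.6575
The Region of Winterton, 5 October – 31 December 2002: 88 days → $267,000 × 3.35% × 88/365 = $2,156.4822
Total = $8,948.5233

$8,948.52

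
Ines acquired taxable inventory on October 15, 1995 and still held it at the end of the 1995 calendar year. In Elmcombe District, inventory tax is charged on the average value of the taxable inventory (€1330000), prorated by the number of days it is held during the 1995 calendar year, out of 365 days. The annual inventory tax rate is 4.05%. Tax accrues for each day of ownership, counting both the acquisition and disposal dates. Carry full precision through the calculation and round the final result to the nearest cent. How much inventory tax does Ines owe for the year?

Days held (October 15 – December 31, 1995): 78 out of 365
Tax = €1330000 × 4.05% × 78/365 = €11510.8767

€11510.88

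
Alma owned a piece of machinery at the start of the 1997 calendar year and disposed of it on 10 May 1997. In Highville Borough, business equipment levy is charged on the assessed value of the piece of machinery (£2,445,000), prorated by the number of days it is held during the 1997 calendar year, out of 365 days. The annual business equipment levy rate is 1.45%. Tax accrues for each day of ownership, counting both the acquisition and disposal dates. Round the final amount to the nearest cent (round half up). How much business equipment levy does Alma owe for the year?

£12,626.92

Days held (1 Jan – 10 May 1997): 130 out of 365
Tax = £2,445,000 × 1.45% × 130/365 = £12,626.9178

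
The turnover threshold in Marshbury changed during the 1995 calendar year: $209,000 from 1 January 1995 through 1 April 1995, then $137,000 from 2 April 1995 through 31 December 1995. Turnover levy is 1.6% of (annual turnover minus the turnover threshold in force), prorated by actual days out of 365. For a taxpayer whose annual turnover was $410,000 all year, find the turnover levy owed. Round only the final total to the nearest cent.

1 January – 1 April 1995: 91 days, exemption $209,000 → ($410,000 − $209,000) × 1.6% × 91/365 = $801.7973
2 April – 31 December 1995: 274 days, exemption $137,000 → ($410,000 − $137,000) × 1.6% × 274/365 = $3,278.9918
Total = $4,080.7890

$4,080.79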